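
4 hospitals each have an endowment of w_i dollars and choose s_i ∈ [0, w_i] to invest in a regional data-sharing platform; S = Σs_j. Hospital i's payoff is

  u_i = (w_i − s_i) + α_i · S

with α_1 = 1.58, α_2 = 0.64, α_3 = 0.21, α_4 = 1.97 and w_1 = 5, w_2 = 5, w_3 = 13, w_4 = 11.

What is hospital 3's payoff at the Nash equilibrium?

∂u_i/∂s_i = α_i − 1, so hospital i contributes w_i if α_i > 1, else 0.
α_i > 1 for i ∈ {1, 4}; NE contributions (5, 0, 0, 11), S = 16.
u_3 = (13 − 0) + 0.21·16 = 16.36.

16.36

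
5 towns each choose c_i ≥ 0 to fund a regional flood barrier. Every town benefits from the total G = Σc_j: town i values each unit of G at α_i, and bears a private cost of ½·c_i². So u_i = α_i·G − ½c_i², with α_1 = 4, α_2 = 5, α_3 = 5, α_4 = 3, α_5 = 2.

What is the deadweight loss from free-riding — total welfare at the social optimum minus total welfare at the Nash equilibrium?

581

Town i's FOC: ∂u_i/∂c_i = α_i − c_i = 0, so c_i* = α_i.
NE contributions = (4, 5, 5, 3, 2); G = 19.
W^NE = (Σα)·G − ½Σα_i² = 19² − ½·79 = 321.5.
Planner sets c_i = Σα_j = 19 for every i, so G^SO = 5·19 = 95.
W^SO = (Σα)·G^SO − ½·5·(Σα)² = (5/2)·19² = 902.5.
Deadweight loss = W^SO − W^NE = 581.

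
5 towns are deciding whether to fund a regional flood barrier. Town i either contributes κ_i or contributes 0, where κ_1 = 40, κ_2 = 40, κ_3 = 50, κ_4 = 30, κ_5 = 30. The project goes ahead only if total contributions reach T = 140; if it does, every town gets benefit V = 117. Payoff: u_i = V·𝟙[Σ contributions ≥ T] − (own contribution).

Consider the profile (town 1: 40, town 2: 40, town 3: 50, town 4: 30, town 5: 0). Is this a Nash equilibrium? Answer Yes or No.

Total = 160 ≥ 140: provided.
Town 1 (pledges 40, payoff 77): dropping to 0 → total 120, payoff 0. No gain.
Town 2 (pledges 40, payoff 77): dropping to 0 → total 120, payoff 0. No gain.
Town 3 (pledges 50, payoff 67): dropping to 0 → total 110, payoff 0. No gain.
Town 4 (pledges 30, payoff 87): dropping to 0 → total 130, payoff 0. No gain.
Town 5 (pledges 0, payoff 117): pledging 30 → total 190, payoff 87. No gain.

Yes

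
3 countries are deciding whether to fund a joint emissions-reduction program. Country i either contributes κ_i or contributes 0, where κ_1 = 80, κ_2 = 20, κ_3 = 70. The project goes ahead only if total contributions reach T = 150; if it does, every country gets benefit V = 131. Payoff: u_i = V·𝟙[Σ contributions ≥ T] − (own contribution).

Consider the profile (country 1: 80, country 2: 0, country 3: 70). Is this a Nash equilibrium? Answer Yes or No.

Total = 150 ≥ 150: provided.
Country 1 (pledges 80, payoff 51): dropping to 0 → total 70, payoff 0. No gain.
Country 2 (pledges 0, payoff 131): pledging 20 → total 170, payoff 111. No gain.
Country 3 (pledges 70, payoff 61): dropping to 0 → total 80, payoff 0. No gain.

Yes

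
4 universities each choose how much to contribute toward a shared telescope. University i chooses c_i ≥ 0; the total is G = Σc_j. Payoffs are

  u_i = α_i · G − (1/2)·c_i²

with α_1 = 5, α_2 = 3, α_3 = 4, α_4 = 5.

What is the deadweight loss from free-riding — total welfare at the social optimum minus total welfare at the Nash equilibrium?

University i's FOC: ∂u_i/∂c_i = α_i − c_i = 0, so c_i* = α_i.
NE contributions = (5, 3, 4, 5); G = 17.
W^NE = (Σα)·G − ½Σα_i² = 17² − ½·75 = 251.5.
Planner sets c_i = Σα_j = 17 for every i, so G^SO = 4·17 = 68.
W^SO = (Σα)·G^SO − ½·4·(Σα)² = (4/2)·17² = 578.
Deadweight loss = W^SO − W^NE = 326.5.

326.5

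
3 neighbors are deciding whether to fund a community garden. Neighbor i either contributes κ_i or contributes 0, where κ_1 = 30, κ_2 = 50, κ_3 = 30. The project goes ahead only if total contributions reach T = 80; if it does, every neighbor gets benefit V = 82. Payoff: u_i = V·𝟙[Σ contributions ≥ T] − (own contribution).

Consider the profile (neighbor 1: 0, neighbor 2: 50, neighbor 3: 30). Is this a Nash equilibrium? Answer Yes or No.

Yes

Total = 80 ≥ 80: provided.
Neighbor 1 (pledges 0, payoff 82): pledging 30 → total 110, payoff 52. No gain.
Neighbor 2 (pledges 50, payoff 32): dropping to 0 → total 30, payoff 0. No gain.
Neighbor 3 (pledges 30, payoff 52): dropping to 0 → total 50, payoff 0. No gain.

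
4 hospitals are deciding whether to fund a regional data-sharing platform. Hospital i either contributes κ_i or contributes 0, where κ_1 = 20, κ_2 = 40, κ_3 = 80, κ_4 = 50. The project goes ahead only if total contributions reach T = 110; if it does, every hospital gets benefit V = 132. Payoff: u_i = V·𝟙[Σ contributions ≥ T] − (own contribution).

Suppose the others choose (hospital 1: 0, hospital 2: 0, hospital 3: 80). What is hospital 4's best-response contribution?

50

Others' total = 80. Contributing 50 brings total to 130 ≥ 110: gain V − κ_4 = 82.
Best response: 50.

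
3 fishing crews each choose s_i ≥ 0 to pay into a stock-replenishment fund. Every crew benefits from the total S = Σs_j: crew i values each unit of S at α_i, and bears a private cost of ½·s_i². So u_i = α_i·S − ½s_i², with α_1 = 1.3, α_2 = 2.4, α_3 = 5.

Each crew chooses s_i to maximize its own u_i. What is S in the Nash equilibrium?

Crew i's FOC: ∂u_i/∂s_i = α_i − s_i = 0, so s_i* = α_i.
NE contributions = (1.3, 2.4, 5); S = 8.7.

8.7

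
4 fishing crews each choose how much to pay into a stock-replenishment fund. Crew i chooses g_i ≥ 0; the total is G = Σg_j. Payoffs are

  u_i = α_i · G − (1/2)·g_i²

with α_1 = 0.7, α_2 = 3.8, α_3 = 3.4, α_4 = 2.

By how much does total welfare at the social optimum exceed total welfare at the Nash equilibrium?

113.255

Crew i's FOC: ∂u_i/∂g_i = α_i − g_i = 0, so g_i* = α_i.
NE contributions = (0.7, 3.8, 3.4, 2); G = 9.9.
W^NE = (Σα)·G − ½Σα_i² = 9.9² − ½·30.49 = 82.765.
Planner sets g_i = Σα_j = 9.9 for every i, so G^SO = 4·9.9 = 39.6.
W^SO = (Σα)·G^SO − ½·4·(Σα)² = (4/2)·9.9² = 196.02.
Deadweight loss = W^SO − W^NE = 113.255.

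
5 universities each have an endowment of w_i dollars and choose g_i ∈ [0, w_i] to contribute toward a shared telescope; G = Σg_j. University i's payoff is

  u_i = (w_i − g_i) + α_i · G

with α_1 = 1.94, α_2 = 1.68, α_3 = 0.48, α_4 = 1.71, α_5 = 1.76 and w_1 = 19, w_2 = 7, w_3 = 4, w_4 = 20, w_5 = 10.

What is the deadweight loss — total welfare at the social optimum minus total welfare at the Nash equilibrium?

26.28

∂u_i/∂g_i = α_i − 1, so university i contributes w_i if α_i > 1, else 0.
α_i > 1 for i ∈ {1, 2, 4, 5}; NE contributions (19, 7, 0, 20, 10), G = 56.
W^NE = Σw_i − G^NE + (Σα_i)·G^NE = 60 + 6.57·56 = 427.92.
Planner: ∂(Σu_j)/∂g_i = Σα_j − 1 = 6.57 > 0, so everyone contributes w_i; G^SO = 60, W^SO = 60 + 6.57·60 = 454.2.
Deadweight loss = 26.28.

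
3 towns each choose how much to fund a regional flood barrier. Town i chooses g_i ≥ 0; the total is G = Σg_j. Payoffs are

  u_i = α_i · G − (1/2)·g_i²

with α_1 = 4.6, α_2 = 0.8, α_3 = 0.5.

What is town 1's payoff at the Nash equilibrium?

Town i's FOC: ∂u_i/∂g_i = α_i − g_i = 0, so g_i* = α_i.
NE contributions = (4.6, 0.8, 0.5); G = 5.9.
u_1 = α_1·G − ½·(g_1)² = 4.6·5.9 − ½·4.6² = 16.56.

16.56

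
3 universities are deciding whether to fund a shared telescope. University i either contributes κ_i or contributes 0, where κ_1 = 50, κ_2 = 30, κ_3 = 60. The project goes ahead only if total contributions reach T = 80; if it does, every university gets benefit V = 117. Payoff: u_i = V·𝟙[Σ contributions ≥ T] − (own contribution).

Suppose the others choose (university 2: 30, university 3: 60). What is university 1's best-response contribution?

0

Others' total = 90 ≥ 80; contributing adds cost 50 for no extra benefit.
Best response: 0.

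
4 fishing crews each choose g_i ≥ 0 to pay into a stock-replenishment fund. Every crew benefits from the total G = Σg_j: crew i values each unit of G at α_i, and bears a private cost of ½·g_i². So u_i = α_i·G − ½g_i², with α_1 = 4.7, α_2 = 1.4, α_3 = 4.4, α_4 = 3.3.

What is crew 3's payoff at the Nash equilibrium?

Crew i's FOC: ∂u_i/∂g_i = α_i − g_i = 0, so g_i* = α_i.
NE contributions = (4.7, 1.4, 4.4, 3.3); G = 13.8.
u_3 = α_3·G − ½·(g_3)² = 4.4·13.8 − ½·4.4² = 51.04.

51.04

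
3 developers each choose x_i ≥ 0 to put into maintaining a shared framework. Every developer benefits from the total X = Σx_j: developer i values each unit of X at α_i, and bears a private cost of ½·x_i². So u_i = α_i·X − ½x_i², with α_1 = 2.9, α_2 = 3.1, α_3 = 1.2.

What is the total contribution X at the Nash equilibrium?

Developer i's FOC: ∂u_i/∂x_i = α_i − x_i = 0, so x_i* = α_i.
NE contributions = (2.9, 3.1, 1.2); X = 7.2.

7.2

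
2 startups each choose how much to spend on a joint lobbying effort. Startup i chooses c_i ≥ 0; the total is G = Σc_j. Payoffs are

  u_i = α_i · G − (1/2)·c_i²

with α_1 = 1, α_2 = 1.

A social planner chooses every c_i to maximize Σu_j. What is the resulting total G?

Planner FOC: ∂(Σu_j)/∂c_i = (Σα_j) − c_i = 0, so c_i^SO = Σα_j = 2 for every i; G^SO = 4.

4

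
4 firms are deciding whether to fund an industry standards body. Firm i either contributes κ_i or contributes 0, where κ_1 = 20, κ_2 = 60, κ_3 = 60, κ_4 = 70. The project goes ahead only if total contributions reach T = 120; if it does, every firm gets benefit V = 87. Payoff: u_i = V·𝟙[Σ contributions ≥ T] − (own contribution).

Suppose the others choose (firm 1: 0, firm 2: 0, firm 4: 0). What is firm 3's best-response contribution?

0

Others' total = 0. Even contributing 60 gives 60 < 120: no benefit either way.
Best response: 0.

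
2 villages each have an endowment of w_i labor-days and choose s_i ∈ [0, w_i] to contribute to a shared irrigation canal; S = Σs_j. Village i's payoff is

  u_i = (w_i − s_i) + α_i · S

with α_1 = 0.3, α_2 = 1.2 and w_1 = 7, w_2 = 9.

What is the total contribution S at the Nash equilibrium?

∂u_i/∂s_i = α_i − 1, so village i contributes w_i if α_i > 1, else 0.
α_i > 1 for i ∈ {2}; NE contributions (0, 9), S = 9.

9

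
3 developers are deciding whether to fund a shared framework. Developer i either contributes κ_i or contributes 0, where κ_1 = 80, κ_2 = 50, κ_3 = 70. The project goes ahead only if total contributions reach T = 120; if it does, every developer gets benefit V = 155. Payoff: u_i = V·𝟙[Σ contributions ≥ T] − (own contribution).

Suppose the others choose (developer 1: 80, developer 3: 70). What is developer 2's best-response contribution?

0

Others' total = 150 ≥ 120; contributing adds cost 50 for no extra benefit.
Best response: 0.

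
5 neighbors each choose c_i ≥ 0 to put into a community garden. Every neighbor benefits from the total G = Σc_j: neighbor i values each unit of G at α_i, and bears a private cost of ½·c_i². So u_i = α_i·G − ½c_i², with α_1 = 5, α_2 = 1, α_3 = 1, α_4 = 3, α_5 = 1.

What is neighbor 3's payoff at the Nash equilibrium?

Neighbor i's FOC: ∂u_i/∂c_i = α_i − c_i = 0, so c_i* = α_i.
NE contributions = (5, 1, 1, 3, 1); G = 11.
u_3 = α_3·G − ½·(c_3)² = 1·11 − ½·1² = 10.5.

10.5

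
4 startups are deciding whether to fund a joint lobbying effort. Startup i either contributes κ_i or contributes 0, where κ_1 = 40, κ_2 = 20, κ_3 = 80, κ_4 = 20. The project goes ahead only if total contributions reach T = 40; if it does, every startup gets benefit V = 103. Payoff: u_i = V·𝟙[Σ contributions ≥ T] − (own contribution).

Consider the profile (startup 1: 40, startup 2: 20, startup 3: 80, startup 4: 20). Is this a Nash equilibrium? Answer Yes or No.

Total = 160 ≥ 40: provided.
Startup 1 (pledges 40, payoff 63): dropping to 0 → total 120, payoff 103. Profitable deviation.

No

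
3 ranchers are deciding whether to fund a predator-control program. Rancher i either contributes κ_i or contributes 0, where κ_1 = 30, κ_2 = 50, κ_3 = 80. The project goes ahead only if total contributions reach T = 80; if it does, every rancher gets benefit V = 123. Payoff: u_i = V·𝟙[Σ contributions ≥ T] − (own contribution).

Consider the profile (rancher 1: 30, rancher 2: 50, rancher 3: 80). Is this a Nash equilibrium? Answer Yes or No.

Total = 160 ≥ 80: provided.
Rancher 1 (pledges 30, payoff 93): dropping to 0 → total 130, payoff 123. Profitable deviation.

No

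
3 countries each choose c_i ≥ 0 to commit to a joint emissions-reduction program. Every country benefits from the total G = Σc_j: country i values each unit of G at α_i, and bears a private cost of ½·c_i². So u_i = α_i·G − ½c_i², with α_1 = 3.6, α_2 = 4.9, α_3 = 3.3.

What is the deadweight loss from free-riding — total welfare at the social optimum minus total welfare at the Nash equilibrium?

Country i's FOC: ∂u_i/∂c_i = α_i − c_i = 0, so c_i* = α_i.
NE contributions = (3.6, 4.9, 3.3); G = 11.8.
W^NE = (Σα)·G − ½Σα_i² = 11.8² − ½·47.86 = 115.31.
Planner sets c_i = Σα_j = 11.8 for every i, so G^SO = 3·11.8 = 35.4.
W^SO = (Σα)·G^SO − ½·3·(Σα)² = (3/2)·11.8² = 208.86.
Deadweight loss = W^SO − W^NE = 93.55.

93.55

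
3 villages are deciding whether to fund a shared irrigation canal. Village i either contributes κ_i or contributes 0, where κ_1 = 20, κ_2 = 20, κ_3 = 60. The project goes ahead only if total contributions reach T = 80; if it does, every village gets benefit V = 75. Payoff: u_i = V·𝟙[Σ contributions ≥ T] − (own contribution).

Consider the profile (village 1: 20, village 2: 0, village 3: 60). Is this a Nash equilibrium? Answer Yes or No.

Yes

Total = 80 ≥ 80: provided.
Village 1 (pledges 20, payoff 55): dropping to 0 → total 60, payoff 0. No gain.
Village 2 (pledges 0, payoff 75): pledging 20 → total 100, payoff 55. No gain.
Village 3 (pledges 60, payoff 15): dropping to 0 → total 20, payoff 0. No gain.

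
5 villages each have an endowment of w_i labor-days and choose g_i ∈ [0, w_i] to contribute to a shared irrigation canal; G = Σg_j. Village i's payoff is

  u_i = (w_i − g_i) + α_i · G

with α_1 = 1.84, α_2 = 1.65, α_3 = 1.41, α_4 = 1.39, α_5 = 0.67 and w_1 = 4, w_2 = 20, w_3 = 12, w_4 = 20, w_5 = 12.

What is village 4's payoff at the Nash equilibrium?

∂u_i/∂g_i = α_i − 1, so village i contributes w_i if α_i > 1, else 0.
α_i > 1 for i ∈ {1, 2, 3, 4}; NE contributions (4, 20, 12, 20, 0), G = 56.
u_4 = (20 − 20) + 1.39·56 = 77.84.

77.84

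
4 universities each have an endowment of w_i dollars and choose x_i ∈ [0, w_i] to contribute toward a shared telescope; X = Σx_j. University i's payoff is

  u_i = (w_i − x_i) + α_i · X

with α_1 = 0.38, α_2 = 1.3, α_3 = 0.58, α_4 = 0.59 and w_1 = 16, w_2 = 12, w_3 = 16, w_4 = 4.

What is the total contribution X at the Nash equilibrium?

∂u_i/∂x_i = α_i − 1, so university i contributes w_i if α_i > 1, else 0.
α_i > 1 for i ∈ {2}; NE contributions (0, 12, 0, 0), X = 12.

12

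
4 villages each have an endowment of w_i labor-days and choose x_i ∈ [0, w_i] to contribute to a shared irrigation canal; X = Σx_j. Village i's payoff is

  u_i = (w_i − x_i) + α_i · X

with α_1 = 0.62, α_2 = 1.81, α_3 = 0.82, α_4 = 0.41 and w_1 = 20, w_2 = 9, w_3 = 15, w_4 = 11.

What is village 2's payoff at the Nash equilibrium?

16.29

∂u_i/∂x_i = α_i − 1, so village i contributes w_i if α_i > 1, else 0.
α_i > 1 for i ∈ {2}; NE contributions (0, 9, 0, 0), X = 9.
u_2 = (9 − 9) + 1.81·9 = 16.29.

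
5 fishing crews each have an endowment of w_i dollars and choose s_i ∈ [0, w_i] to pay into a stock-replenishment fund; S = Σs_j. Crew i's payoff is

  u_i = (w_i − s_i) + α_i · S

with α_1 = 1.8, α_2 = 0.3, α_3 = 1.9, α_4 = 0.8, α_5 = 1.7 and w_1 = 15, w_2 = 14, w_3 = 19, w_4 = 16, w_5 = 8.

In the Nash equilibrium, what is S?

∂u_i/∂s_i = α_i − 1, so crew i contributes w_i if α_i > 1, else 0.
α_i > 1 for i ∈ {1, 3, 5}; NE contributions (15, 0, 19, 0, 8), S = 42.

42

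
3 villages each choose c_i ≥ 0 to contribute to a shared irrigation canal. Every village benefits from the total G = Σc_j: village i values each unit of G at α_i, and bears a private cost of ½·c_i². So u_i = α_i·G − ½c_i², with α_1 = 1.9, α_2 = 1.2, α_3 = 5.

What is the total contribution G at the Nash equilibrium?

Village i's FOC: ∂u_i/∂c_i = α_i − c_i = 0, so c_i* = α_i.
NE contributions = (1.9, 1.2, 5); G = 8.1.

8.1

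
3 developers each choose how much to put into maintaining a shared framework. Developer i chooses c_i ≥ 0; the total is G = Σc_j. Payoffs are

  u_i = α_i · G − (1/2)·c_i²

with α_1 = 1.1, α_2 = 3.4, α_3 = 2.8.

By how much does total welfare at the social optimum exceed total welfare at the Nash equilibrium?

Developer i's FOC: ∂u_i/∂c_i = α_i − c_i = 0, so c_i* = α_i.
NE contributions = (1.1, 3.4, 2.8); G = 7.3.
W^NE = (Σα)·G − ½Σα_i² = 7.3² − ½·20.61 = 42.985.
Planner sets c_i = Σα_j = 7.3 for every i, so G^SO = 3·7.3 = 21.9.
W^SO = (Σα)·G^SO − ½·3·(Σα)² = (3/2)·7.3² = 79.935.
Deadweight loss = W^SO − W^NE = 36.95.

36.95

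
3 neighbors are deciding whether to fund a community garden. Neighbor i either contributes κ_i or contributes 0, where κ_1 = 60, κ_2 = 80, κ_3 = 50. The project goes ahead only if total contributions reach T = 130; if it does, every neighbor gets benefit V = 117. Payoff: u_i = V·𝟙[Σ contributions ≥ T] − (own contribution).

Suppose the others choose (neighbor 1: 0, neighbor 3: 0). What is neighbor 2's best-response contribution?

0

Others' total = 0. Even contributing 80 gives 80 < 130: no benefit either way.
Best response: 0.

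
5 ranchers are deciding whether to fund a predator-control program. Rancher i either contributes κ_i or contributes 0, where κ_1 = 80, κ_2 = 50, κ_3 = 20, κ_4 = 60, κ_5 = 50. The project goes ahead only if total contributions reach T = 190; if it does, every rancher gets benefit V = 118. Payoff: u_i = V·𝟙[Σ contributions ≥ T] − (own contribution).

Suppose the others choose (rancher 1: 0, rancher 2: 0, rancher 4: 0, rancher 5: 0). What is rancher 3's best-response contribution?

Others' total = 0. Even contributing 20 gives 20 < 190: no benefit either way.
Best response: 0.

0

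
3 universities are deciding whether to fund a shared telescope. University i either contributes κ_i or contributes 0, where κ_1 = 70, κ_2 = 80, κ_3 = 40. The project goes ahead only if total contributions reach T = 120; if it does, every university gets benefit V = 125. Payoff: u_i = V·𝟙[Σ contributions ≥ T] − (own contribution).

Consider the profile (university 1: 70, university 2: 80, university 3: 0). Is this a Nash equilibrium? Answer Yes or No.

Yes

Total = 150 ≥ 120: provided.
University 1 (pledges 70, payoff 55): dropping to 0 → total 80, payoff 0. No gain.
University 2 (pledges 80, payoff 45): dropping to 0 → total 70, payoff 0. No gain.
University 3 (pledges 0, payoff 125): pledging 40 → total 190, payoff 85. No gain.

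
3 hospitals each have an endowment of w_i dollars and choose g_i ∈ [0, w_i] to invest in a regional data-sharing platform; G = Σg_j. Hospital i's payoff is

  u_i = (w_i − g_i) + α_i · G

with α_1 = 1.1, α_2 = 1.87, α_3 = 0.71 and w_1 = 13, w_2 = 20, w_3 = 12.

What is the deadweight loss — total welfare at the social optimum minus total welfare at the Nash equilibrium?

32.16

∂u_i/∂g_i = α_i − 1, so hospital i contributes w_i if α_i > 1, else 0.
α_i > 1 for i ∈ {1, 2}; NE contributions (13, 20, 0), G = 33.
W^NE = Σw_i − G^NE + (Σα_i)·G^NE = 45 + 2.68·33 = 133.44.
Planner: ∂(Σu_j)/∂g_i = Σα_j − 1 = 2.68 > 0, so everyone contributes w_i; G^SO = 45, W^SO = 45 + 2.68·45 = 165.6.
Deadweight loss = 32.16.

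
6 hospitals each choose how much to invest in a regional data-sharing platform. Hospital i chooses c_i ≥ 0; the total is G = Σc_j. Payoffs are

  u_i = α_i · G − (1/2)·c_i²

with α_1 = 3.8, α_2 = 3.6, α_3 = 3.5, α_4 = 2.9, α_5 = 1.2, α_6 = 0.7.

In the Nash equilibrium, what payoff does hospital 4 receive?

Hospital i's FOC: ∂u_i/∂c_i = α_i − c_i = 0, so c_i* = α_i.
NE contributions = (3.8, 3.6, 3.5, 2.9, 1.2, 0.7); G = 15.7.
u_4 = α_4·G − ½·(c_4)² = 2.9·15.7 − ½·2.9² = 41.325.

41.325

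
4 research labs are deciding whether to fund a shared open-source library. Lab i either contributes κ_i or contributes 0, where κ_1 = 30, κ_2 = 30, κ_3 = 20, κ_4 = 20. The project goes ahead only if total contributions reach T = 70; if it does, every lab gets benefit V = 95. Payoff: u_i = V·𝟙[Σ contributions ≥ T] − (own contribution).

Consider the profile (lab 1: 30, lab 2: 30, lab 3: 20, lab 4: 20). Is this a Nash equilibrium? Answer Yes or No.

Total = 100 ≥ 70: provided.
Lab 1 (pledges 30, payoff 65): dropping to 0 → total 70, payoff 95. Profitable deviation.

No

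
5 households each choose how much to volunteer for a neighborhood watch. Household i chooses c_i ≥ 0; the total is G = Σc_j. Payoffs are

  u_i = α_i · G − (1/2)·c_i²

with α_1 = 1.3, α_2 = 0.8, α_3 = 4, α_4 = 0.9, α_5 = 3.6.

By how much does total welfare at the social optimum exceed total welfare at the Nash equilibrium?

184.59

Household i's FOC: ∂u_i/∂c_i = α_i − c_i = 0, so c_i* = α_i.
NE contributions = (1.3, 0.8, 4, 0.9, 3.6); G = 10.6.
W^NE = (Σα)·G − ½Σα_i² = 10.6² − ½·32.1 = 96.31.
Planner sets c_i = Σα_j = 10.6 for every i, so G^SO = 5·10.6 = 53.
W^SO = (Σα)·G^SO − ½·5·(Σα)² = (5/2)·10.6² = 280.9.
Deadweight loss = W^SO − W^NE = 184.59.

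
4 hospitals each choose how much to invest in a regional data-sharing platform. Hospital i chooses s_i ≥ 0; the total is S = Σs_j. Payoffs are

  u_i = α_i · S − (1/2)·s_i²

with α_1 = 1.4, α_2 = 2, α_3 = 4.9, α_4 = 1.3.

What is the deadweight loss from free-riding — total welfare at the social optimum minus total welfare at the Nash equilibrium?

Hospital i's FOC: ∂u_i/∂s_i = α_i − s_i = 0, so s_i* = α_i.
NE contributions = (1.4, 2, 4.9, 1.3); S = 9.6.
W^NE = (Σα)·S − ½Σα_i² = 9.6² − ½·31.66 = 76.33.
Planner sets s_i = Σα_j = 9.6 for every i, so S^SO = 4·9.6 = 38.4.
W^SO = (Σα)·S^SO − ½·4·(Σα)² = (4/2)·9.6² = 184.32.
Deadweight loss = W^SO − W^NE = 107.99.

107.99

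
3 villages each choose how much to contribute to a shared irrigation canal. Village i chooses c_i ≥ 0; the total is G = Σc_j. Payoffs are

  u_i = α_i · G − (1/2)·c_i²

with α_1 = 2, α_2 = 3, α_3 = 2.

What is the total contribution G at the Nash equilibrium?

7

Village i's FOC: ∂u_i/∂c_i = α_i − c_i = 0, so c_i* = α_i.
NE contributions = (2, 3, 2); G = 7.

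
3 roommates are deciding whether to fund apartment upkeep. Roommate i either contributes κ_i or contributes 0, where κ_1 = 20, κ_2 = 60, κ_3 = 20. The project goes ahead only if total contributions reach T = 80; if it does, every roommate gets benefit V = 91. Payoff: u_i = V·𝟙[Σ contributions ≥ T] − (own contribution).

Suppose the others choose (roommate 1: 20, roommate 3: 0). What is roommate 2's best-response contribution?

60

Others' total = 20. Contributing 60 brings total to 80 ≥ 80: gain V − κ_2 = 31.
Best response: 60.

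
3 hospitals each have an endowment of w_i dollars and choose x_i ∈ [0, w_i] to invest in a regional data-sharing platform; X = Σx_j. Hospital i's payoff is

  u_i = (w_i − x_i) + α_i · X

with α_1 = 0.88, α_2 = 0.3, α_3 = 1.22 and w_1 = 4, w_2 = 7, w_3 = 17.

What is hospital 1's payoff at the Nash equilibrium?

18.96

∂u_i/∂x_i = α_i − 1, so hospital i contributes w_i if α_i > 1, else 0.
α_i > 1 for i ∈ {3}; NE contributions (0, 0, 17), X = 17.
u_1 = (4 − 0) + 0.88·17 = 18.96.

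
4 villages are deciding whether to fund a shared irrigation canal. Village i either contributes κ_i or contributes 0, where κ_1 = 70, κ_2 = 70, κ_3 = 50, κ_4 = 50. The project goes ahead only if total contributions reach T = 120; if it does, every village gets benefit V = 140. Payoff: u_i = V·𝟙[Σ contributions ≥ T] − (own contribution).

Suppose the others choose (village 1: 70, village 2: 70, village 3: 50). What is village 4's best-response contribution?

0

Others' total = 190 ≥ 120; contributing adds cost 50 for no extra benefit.
Best response: 0.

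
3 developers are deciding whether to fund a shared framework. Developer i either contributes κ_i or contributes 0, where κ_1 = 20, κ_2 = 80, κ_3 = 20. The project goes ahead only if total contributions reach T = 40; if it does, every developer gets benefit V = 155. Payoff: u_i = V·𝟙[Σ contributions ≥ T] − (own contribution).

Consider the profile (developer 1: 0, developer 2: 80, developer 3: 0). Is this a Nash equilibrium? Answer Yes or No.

Yes

Total = 80 ≥ 40: provided.
Developer 1 (pledges 0, payoff 155): pledging 20 → total 100, payoff 135. No gain.
Developer 2 (pledges 80, payoff 75): dropping to 0 → total 0, payoff 0. No gain.
Developer 3 (pledges 0, payoff 155): pledging 20 → total 100, payoff 135. No gain.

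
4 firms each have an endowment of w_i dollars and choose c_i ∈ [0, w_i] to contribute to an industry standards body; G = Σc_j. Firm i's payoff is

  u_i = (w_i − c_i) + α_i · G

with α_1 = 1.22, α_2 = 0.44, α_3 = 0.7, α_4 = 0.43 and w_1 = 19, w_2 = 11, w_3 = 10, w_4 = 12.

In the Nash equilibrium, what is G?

∂u_i/∂c_i = α_i − 1, so firm i contributes w_i if α_i > 1, else 0.
α_i > 1 for i ∈ {1}; NE contributions (19, 0, 0, 0), G = 19.

19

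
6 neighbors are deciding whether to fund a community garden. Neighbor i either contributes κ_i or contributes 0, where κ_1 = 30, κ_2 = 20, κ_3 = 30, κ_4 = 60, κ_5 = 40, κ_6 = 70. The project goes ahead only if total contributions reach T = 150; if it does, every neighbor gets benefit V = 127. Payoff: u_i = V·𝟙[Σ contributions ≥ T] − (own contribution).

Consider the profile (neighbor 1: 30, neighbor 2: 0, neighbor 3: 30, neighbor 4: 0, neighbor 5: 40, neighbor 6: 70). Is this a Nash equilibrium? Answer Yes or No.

Total = 170 ≥ 150: provided.
Neighbor 1 (pledges 30, payoff 97): dropping to 0 → total 140, payoff 0. No gain.
Neighbor 2 (pledges 0, payoff 127): pledging 20 → total 190, payoff 107. No gain.
Neighbor 3 (pledges 30, payoff 97): dropping to 0 → total 140, payoff 0. No gain.
Neighbor 4 (pledges 0, payoff 127): pledging 60 → total 230, payoff 67. No gain.
Neighbor 5 (pledges 40, payoff 87): dropping to 0 → total 130, payoff 0. No gain.
Neighbor 6 (pledges 70, payoff 57): dropping to 0 → total 100, payoff 0. No gain.

Yes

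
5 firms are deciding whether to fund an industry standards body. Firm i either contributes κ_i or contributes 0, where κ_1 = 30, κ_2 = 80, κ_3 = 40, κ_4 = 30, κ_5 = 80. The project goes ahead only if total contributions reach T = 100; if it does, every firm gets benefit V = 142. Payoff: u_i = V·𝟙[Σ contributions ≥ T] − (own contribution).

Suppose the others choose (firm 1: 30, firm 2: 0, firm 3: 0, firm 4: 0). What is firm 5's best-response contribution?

Others' total = 30. Contributing 80 brings total to 110 ≥ 100: gain V − κ_5 = 62.
Best response: 80.

80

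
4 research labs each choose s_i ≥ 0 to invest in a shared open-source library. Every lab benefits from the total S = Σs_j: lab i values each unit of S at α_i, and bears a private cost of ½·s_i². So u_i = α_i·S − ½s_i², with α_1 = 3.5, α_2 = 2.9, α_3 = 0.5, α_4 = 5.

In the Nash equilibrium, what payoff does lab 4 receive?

Lab i's FOC: ∂u_i/∂s_i = α_i − s_i = 0, so s_i* = α_i.
NE contributions = (3.5, 2.9, 0.5, 5); S = 11.9.
u_4 = α_4·S − ½·(s_4)² = 5·11.9 − ½·5² = 47.

47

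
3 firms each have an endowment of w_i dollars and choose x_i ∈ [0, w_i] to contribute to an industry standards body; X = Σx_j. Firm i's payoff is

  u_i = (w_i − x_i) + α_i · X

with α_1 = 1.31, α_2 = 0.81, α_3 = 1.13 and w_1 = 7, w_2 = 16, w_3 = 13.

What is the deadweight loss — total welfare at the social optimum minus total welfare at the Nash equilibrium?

36

∂u_i/∂x_i = α_i − 1, so firm i contributes w_i if α_i > 1, else 0.
α_i > 1 for i ∈ {1, 3}; NE contributions (7, 0, 13), X = 20.
W^NE = Σw_i − X^NE + (Σα_i)·X^NE = 36 + 2.25·20 = 81.
Planner: ∂(Σu_j)/∂x_i = Σα_j − 1 = 2.25 > 0, so everyone contributes w_i; X^SO = 36, W^SO = 36 + 2.25·36 = 117.
Deadweight loss = 36.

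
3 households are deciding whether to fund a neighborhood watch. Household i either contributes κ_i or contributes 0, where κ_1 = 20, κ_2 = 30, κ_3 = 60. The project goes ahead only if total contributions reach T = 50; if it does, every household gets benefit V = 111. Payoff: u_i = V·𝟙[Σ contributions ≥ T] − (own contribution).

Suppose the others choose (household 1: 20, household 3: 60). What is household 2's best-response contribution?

0

Others' total = 80 ≥ 50; contributing adds cost 30 for no extra benefit.
Best response: 0.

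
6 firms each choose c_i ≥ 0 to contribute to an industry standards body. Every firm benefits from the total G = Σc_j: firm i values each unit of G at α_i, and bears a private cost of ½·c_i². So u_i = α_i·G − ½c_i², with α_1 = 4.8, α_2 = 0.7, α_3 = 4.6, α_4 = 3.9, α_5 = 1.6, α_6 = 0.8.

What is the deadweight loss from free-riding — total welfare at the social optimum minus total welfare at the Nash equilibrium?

569.47

Firm i's FOC: ∂u_i/∂c_i = α_i − c_i = 0, so c_i* = α_i.
NE contributions = (4.8, 0.7, 4.6, 3.9, 1.6, 0.8); G = 16.4.
W^NE = (Σα)·G − ½Σα_i² = 16.4² − ½·63.1 = 237.41.
Planner sets c_i = Σα_j = 16.4 for every i, so G^SO = 6·16.4 = 98.4.
W^SO = (Σα)·G^SO − ½·6·(Σα)² = (6/2)·16.4² = 806.88.
Deadweight loss = W^SO − W^NE = 569.47.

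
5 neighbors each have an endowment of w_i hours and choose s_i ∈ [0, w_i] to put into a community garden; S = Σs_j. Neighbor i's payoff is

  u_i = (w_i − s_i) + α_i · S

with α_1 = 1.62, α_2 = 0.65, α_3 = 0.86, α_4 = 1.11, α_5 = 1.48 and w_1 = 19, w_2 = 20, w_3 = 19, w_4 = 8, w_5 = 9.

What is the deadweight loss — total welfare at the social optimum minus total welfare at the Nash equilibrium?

184.08

∂u_i/∂s_i = α_i − 1, so neighbor i contributes w_i if α_i > 1, else 0.
α_i > 1 for i ∈ {1, 4, 5}; NE contributions (19, 0, 0, 8, 9), S = 36.
W^NE = Σw_i − S^NE + (Σα_i)·S^NE = 75 + 4.72·36 = 244.92.
Planner: ∂(Σu_j)/∂s_i = Σα_j − 1 = 4.72 > 0, so everyone contributes w_i; S^SO = 75, W^SO = 75 + 4.72·75 = 429.
Deadweight loss = 184.08.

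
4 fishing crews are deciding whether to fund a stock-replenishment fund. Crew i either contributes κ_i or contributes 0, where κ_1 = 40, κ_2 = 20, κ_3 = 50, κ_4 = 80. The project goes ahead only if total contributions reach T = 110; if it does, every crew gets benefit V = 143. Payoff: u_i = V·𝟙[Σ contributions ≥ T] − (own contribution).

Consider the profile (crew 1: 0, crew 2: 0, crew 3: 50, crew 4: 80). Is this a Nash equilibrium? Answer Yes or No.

Yes

Total = 130 ≥ 110: provided.
Crew 1 (pledges 0, payoff 143): pledging 40 → total 170, payoff 103. No gain.
Crew 2 (pledges 0, payoff 143): pledging 20 → total 150, payoff 123. No gain.
Crew 3 (pledges 50, payoff 93): dropping to 0 → total 80, payoff 0. No gain.
Crew 4 (pledges 80, payoff 63): dropping to 0 → total 50, payoff 0. No gain.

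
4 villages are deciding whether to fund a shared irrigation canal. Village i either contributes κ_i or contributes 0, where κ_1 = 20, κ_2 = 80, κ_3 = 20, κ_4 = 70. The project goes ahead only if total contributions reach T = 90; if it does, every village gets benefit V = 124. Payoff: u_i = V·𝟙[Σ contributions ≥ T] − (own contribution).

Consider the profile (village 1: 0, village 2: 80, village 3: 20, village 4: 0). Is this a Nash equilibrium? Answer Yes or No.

Total = 100 ≥ 90: provided.
Village 1 (pledges 0, payoff 124): pledging 20 → total 120, payoff 104. No gain.
Village 2 (pledges 80, payoff 44): dropping to 0 → total 20, payoff 0. No gain.
Village 3 (pledges 20, payoff 104): dropping to 0 → total 80, payoff 0. No gain.
Village 4 (pledges 0, payoff 124): pledging 70 → total 170, payoff 54. No gain.

Yes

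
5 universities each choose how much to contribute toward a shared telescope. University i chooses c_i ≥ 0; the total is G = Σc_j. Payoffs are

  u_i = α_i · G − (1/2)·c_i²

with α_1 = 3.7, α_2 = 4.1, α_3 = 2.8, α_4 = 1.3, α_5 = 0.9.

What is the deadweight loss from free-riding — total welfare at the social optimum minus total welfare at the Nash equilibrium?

University i's FOC: ∂u_i/∂c_i = α_i − c_i = 0, so c_i* = α_i.
NE contributions = (3.7, 4.1, 2.8, 1.3, 0.9); G = 12.8.
W^NE = (Σα)·G − ½Σα_i² = 12.8² − ½·40.84 = 143.42.
Planner sets c_i = Σα_j = 12.8 for every i, so G^SO = 5·12.8 = 64.
W^SO = (Σα)·G^SO − ½·5·(Σα)² = (5/2)·12.8² = 409.6.
Deadweight loss = W^SO − W^NE = 266.18.

266.18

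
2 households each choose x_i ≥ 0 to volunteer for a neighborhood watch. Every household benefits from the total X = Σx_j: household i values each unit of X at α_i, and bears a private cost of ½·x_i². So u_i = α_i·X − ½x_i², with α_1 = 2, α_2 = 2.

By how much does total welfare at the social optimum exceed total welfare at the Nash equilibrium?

4

Household i's FOC: ∂u_i/∂x_i = α_i − x_i = 0, so x_i* = α_i.
NE contributions = (2, 2); X = 4.
W^NE = (Σα)·X − ½Σα_i² = 4² − ½·8 = 12.
Planner sets x_i = Σα_j = 4 for every i, so X^SO = 2·4 = 8.
W^SO = (Σα)·X^SO − ½·2·(Σα)² = (2/2)·4² = 16.
Deadweight loss = W^SO − W^NE = 4.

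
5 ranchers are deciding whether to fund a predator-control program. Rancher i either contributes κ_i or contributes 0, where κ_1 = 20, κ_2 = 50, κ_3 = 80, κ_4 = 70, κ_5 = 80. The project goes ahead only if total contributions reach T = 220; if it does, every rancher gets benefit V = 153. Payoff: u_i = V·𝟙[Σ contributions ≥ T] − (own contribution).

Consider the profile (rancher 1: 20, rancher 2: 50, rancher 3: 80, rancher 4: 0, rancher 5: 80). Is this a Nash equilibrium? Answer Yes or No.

Total = 230 ≥ 220: provided.
Rancher 1 (pledges 20, payoff 133): dropping to 0 → total 210, payoff 0. No gain.
Rancher 2 (pledges 50, payoff 103): dropping to 0 → total 180, payoff 0. No gain.
Rancher 3 (pledges 80, payoff 73): dropping to 0 → total 150, payoff 0. No gain.
Rancher 4 (pledges 0, payoff 153): pledging 70 → total 300, payoff 83. No gain.
Rancher 5 (pledges 80, payoff 73): dropping to 0 → total 150, payoff 0. No gain.

Yes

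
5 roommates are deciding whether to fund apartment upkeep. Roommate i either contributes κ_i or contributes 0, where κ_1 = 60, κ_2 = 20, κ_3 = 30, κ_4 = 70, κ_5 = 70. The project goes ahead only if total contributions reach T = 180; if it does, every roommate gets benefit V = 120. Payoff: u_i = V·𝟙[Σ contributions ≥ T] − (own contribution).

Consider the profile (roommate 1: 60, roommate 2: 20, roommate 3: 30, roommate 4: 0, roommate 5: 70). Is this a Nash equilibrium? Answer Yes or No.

Total = 180 ≥ 180: provided.
Roommate 1 (pledges 60, payoff 60): dropping to 0 → total 120, payoff 0. No gain.
Roommate 2 (pledges 20, payoff 100): dropping to 0 → total 160, payoff 0. No gain.
Roommate 3 (pledges 30, payoff 90): dropping to 0 → total 150, payoff 0. No gain.
Roommate 4 (pledges 0, payoff 120): pledging 70 → total 250, payoff 50. No gain.
Roommate 5 (pledges 70, payoff 50): dropping to 0 → total 110, payoff 0. No gain.

Yes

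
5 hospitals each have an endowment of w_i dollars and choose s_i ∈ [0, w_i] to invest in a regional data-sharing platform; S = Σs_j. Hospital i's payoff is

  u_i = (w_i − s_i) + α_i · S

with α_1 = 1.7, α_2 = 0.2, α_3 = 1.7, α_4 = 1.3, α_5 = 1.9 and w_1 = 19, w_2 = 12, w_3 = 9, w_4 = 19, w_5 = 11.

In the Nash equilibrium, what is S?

∂u_i/∂s_i = α_i − 1, so hospital i contributes w_i if α_i > 1, else 0.
α_i > 1 for i ∈ {1, 3, 4, 5}; NE contributions (19, 0, 9, 19, 11), S = 58.

58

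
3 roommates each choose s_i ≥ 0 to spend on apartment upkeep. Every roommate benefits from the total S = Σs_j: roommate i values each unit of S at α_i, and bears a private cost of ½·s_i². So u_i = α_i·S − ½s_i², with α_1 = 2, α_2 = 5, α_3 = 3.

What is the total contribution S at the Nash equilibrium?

10

Roommate i's FOC: ∂u_i/∂s_i = α_i − s_i = 0, so s_i* = α_i.
NE contributions = (2, 5, 3); S = 10.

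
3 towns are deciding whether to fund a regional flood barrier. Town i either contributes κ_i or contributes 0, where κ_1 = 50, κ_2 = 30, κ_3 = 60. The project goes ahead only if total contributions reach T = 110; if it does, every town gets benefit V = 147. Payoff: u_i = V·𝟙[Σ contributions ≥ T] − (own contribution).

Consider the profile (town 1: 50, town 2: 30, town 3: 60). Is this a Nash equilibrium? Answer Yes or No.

Total = 140 ≥ 110: provided.
Town 1 (pledges 50, payoff 97): dropping to 0 → total 90, payoff 0. No gain.
Town 2 (pledges 30, payoff 117): dropping to 0 → total 110, payoff 147. Profitable deviation.

No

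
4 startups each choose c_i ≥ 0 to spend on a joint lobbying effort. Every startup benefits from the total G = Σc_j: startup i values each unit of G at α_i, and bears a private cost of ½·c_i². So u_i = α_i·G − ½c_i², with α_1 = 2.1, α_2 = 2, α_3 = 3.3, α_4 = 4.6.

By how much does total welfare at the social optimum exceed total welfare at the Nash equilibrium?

164.23

Startup i's FOC: ∂u_i/∂c_i = α_i − c_i = 0, so c_i* = α_i.
NE contributions = (2.1, 2, 3.3, 4.6); G = 12.
W^NE = (Σα)·G − ½Σα_i² = 12² − ½·40.46 = 123.77.
Planner sets c_i = Σα_j = 12 for every i, so G^SO = 4·12 = 48.
W^SO = (Σα)·G^SO − ½·4·(Σα)² = (4/2)·12² = 288.
Deadweight loss = W^SO − W^NE = 164.23.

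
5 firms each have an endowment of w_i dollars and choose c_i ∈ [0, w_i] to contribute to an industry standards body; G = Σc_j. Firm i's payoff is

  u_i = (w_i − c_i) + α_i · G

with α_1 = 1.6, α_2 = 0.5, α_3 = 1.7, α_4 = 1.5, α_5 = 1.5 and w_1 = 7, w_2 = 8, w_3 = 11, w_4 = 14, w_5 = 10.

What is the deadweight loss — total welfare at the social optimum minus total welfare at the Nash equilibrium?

∂u_i/∂c_i = α_i − 1, so firm i contributes w_i if α_i > 1, else 0.
α_i > 1 for i ∈ {1, 3, 4, 5}; NE contributions (7, 0, 11, 14, 10), G = 42.
W^NE = Σw_i − G^NE + (Σα_i)·G^NE = 50 + 5.8·42 = 293.6.
Planner: ∂(Σu_j)/∂c_i = Σα_j − 1 = 5.8 > 0, so everyone contributes w_i; G^SO = 50, W^SO = 50 + 5.8·50 = 340.
Deadweight loss = 46.4.

46.4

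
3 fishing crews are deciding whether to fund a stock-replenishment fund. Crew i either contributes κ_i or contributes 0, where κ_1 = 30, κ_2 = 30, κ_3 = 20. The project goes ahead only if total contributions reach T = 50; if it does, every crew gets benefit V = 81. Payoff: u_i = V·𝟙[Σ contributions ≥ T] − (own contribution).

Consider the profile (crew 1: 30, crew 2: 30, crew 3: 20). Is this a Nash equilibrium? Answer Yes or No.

No

Total = 80 ≥ 50: provided.
Crew 1 (pledges 30, payoff 51): dropping to 0 → total 50, payoff 81. Profitable deviation.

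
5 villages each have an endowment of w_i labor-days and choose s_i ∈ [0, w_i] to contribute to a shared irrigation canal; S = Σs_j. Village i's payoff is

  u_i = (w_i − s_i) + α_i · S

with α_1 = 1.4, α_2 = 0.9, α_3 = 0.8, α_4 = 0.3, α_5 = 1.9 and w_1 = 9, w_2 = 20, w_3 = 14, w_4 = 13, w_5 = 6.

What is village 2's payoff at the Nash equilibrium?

∂u_i/∂s_i = α_i − 1, so village i contributes w_i if α_i > 1, else 0.
α_i > 1 for i ∈ {1, 5}; NE contributions (9, 0, 0, 0, 6), S = 15.
u_2 = (20 − 0) + 0.9·15 = 33.5.

33.5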